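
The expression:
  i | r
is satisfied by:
  {i: True, r: True}
  {i: True, r: False}
  {r: True, i: False}


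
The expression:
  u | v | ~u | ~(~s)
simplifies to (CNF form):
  True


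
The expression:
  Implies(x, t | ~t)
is always true.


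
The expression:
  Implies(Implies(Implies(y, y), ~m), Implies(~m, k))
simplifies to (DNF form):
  k | m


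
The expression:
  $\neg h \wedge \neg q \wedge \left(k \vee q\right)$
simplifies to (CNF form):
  $k \wedge \neg h \wedge \neg q$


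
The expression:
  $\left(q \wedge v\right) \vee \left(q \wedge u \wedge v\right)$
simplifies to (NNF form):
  $q \wedge v$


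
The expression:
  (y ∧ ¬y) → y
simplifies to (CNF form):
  True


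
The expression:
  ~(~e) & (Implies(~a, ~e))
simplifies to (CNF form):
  a & e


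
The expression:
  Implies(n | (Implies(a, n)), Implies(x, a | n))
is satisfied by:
  {n: True, a: True, x: False}
  {n: True, x: False, a: False}
  {a: True, x: False, n: False}
  {a: False, x: False, n: False}
  {n: True, a: True, x: True}
  {n: True, x: True, a: False}
  {a: True, x: True, n: False}


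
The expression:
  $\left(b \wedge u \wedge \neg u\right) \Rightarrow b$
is always true.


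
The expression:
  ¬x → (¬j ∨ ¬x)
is always true.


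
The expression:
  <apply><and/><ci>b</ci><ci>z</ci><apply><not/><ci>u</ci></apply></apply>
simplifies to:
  <apply><and/><ci>b</ci><ci>z</ci><apply><not/><ci>u</ci></apply></apply>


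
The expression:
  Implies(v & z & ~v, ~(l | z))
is always true.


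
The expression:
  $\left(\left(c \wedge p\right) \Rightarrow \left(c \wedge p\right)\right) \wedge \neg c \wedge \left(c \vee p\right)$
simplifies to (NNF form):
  $p \wedge \neg c$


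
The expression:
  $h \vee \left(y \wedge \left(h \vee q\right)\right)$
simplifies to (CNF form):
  $\left(h \vee q\right) \wedge \left(h \vee y\right)$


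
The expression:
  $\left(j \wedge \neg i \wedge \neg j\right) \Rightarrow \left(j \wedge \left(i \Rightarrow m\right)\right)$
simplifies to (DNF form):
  $\text{True}$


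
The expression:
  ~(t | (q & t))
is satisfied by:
  {t: False}


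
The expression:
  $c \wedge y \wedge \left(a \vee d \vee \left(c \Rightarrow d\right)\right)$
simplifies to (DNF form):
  $\left(a \wedge c \wedge y\right) \vee \left(c \wedge d \wedge y\right)$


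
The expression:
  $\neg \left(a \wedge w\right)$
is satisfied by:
  {w: False, a: False}
  {a: True, w: False}
  {w: True, a: False}


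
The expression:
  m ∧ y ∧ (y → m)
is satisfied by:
  {m: True, y: True}


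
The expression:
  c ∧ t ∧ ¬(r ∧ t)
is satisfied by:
  {t: True, c: True, r: False}


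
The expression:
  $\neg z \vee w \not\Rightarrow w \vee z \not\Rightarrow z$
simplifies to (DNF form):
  $\neg z$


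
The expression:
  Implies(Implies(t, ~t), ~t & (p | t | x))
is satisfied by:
  {x: True, t: True, p: True}
  {x: True, t: True, p: False}
  {x: True, p: True, t: False}
  {x: True, p: False, t: False}
  {t: True, p: True, x: False}
  {t: True, p: False, x: False}
  {p: True, t: False, x: False}


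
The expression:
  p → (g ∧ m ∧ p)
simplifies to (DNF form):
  (g ∧ m) ∨ ¬p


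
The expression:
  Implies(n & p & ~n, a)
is always true.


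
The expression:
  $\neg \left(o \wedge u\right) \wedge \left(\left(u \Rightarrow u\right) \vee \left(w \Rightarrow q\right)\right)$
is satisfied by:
  {u: False, o: False}
  {o: True, u: False}
  {u: True, o: False}


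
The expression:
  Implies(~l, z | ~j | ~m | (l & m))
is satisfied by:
  {z: True, l: True, m: False, j: False}
  {z: True, m: False, l: False, j: False}
  {l: True, z: False, m: False, j: False}
  {z: False, m: False, l: False, j: False}
  {j: True, z: True, l: True, m: False}
  {j: True, z: True, m: False, l: False}
  {j: True, l: True, z: False, m: False}
  {j: True, z: False, m: False, l: False}
  {z: True, m: True, l: True, j: False}
  {z: True, m: True, j: False, l: False}
  {m: True, l: True, j: False, z: False}
  {m: True, j: False, l: False, z: False}
  {z: True, m: True, j: True, l: True}
  {z: True, m: True, j: True, l: False}
  {m: True, j: True, l: True, z: False}


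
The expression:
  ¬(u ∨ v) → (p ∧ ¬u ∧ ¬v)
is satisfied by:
  {u: True, v: True, p: True}
  {u: True, v: True, p: False}
  {u: True, p: True, v: False}
  {u: True, p: False, v: False}
  {v: True, p: True, u: False}
  {v: True, p: False, u: False}
  {p: True, v: False, u: False}


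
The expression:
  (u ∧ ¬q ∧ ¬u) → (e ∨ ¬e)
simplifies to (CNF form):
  True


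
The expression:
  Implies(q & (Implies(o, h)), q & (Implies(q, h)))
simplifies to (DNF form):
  h | o | ~q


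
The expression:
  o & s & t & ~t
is never true.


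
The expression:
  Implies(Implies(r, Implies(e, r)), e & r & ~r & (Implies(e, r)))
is never true.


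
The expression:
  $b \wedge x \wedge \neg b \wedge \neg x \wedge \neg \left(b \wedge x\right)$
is never true.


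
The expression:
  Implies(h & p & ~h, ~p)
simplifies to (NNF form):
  True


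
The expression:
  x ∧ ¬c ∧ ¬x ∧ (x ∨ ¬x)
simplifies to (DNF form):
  False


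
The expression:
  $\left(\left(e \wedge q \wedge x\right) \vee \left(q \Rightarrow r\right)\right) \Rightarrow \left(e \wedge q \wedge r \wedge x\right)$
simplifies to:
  $q \wedge \left(e \vee \neg r\right) \wedge \left(x \vee \neg r\right) \wedge \left(r \vee \neg e \vee \neg x\right)$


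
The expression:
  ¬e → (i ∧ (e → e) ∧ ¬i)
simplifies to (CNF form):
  e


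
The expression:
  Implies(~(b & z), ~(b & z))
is always true.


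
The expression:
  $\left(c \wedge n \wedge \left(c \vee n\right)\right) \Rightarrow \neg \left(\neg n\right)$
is always true.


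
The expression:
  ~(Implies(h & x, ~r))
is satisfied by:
  {r: True, h: True, x: True}


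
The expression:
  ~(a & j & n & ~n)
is always true.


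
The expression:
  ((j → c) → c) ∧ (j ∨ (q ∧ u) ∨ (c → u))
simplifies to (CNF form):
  (c ∨ j) ∧ (j ∨ u)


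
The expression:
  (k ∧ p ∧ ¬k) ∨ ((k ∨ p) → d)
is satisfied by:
  {d: True, p: False, k: False}
  {d: True, k: True, p: False}
  {d: True, p: True, k: False}
  {d: True, k: True, p: True}
  {k: False, p: False, d: False}


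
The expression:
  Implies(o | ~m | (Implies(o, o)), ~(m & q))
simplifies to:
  ~m | ~q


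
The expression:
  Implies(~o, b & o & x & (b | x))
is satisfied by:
  {o: True}


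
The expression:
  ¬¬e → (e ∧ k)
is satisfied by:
  {k: True, e: False}
  {e: False, k: False}
  {e: True, k: True}


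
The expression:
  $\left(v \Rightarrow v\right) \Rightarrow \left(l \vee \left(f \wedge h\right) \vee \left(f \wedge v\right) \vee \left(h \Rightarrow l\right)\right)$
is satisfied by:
  {l: True, f: True, h: False}
  {l: True, f: False, h: False}
  {f: True, l: False, h: False}
  {l: False, f: False, h: False}
  {h: True, l: True, f: True}
  {h: True, l: True, f: False}
  {h: True, f: True, l: False}


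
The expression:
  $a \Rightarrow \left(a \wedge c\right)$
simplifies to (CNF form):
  $c \vee \neg a$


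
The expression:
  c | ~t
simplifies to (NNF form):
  c | ~t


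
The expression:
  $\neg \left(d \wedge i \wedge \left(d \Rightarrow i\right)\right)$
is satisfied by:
  {d: False, i: False}
  {i: True, d: False}
  {d: True, i: False}


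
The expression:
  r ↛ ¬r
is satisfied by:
  {r: True}


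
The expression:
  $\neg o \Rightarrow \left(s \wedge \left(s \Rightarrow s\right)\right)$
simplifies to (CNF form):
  $o \vee s$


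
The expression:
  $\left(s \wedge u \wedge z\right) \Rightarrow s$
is always true.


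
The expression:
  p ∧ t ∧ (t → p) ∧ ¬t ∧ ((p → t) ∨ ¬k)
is never true.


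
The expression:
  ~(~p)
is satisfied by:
  {p: True}


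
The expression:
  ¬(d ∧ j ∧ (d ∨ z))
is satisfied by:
  {d: False, j: False}
  {j: True, d: False}
  {d: True, j: False}


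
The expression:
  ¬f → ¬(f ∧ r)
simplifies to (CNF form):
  True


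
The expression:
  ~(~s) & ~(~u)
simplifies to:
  s & u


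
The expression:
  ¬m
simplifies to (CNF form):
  ¬m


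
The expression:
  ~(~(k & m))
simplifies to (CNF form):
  k & m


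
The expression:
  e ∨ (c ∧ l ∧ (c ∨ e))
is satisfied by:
  {l: True, e: True, c: True}
  {l: True, e: True, c: False}
  {e: True, c: True, l: False}
  {e: True, c: False, l: False}
  {l: True, c: True, e: False}


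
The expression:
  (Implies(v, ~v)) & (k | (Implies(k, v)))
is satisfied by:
  {v: False}


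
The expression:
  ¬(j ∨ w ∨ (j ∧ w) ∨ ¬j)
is never true.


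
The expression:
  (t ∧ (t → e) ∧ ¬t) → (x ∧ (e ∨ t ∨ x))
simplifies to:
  True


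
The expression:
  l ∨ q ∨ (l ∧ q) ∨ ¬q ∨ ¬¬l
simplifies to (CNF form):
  True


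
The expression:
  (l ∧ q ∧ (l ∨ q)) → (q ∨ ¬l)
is always true.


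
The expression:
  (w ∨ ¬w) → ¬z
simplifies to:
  ¬z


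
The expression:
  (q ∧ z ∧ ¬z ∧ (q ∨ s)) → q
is always true.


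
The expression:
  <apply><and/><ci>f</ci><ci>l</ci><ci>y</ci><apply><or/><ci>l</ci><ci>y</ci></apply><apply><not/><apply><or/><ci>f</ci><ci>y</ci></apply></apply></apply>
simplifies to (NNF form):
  <false/>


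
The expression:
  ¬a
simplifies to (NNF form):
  ¬a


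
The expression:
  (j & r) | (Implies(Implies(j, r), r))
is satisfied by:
  {r: True, j: True}
  {r: True, j: False}
  {j: True, r: False}


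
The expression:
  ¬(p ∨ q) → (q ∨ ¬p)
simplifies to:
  True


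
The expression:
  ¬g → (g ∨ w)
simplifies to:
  g ∨ w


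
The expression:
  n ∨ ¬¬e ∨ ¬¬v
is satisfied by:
  {n: True, v: True, e: True}
  {n: True, v: True, e: False}
  {n: True, e: True, v: False}
  {n: True, e: False, v: False}
  {v: True, e: True, n: False}
  {v: True, e: False, n: False}
  {e: True, v: False, n: False}


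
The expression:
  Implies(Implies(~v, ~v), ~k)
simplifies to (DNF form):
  ~k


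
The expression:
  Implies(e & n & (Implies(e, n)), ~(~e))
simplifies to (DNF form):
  True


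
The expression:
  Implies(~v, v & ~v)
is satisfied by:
  {v: True}


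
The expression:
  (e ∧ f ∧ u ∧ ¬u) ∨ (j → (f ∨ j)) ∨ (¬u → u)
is always true.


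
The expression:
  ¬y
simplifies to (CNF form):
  ¬y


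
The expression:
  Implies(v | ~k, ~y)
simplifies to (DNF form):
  ~y | (k & ~v)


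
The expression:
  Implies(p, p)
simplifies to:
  True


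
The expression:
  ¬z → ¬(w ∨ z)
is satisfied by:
  {z: True, w: False}
  {w: False, z: False}
  {w: True, z: True}


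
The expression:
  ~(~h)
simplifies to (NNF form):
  h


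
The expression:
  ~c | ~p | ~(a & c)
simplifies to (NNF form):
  ~a | ~c | ~p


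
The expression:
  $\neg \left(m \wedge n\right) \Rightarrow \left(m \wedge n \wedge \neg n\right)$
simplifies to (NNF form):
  $m \wedge n$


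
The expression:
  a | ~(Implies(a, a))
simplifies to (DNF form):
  a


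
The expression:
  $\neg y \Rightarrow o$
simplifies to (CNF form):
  $o \vee y$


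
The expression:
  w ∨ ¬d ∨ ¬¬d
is always true.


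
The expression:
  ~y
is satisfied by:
  {y: False}


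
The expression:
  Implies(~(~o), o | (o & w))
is always true.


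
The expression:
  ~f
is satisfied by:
  {f: False}


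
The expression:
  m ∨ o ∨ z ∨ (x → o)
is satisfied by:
  {o: True, m: True, z: True, x: False}
  {o: True, m: True, z: False, x: False}
  {o: True, z: True, m: False, x: False}
  {o: True, z: False, m: False, x: False}
  {m: True, z: True, o: False, x: False}
  {m: True, z: False, o: False, x: False}
  {z: True, o: False, m: False, x: False}
  {z: False, o: False, m: False, x: False}
  {x: True, o: True, m: True, z: True}
  {x: True, o: True, m: True, z: False}
  {x: True, o: True, z: True, m: False}
  {x: True, o: True, z: False, m: False}
  {x: True, m: True, z: True, o: False}
  {x: True, m: True, z: False, o: False}
  {x: True, z: True, m: False, o: False}


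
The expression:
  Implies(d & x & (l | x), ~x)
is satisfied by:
  {d: False, x: False}
  {x: True, d: False}
  {d: True, x: False}


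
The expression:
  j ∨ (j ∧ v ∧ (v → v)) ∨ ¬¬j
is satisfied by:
  {j: True}


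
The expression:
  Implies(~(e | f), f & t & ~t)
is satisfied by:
  {e: True, f: True}
  {e: True, f: False}
  {f: True, e: False}


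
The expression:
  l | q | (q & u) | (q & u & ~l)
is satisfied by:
  {q: True, l: True}
  {q: True, l: False}
  {l: True, q: False}


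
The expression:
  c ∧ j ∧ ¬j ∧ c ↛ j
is never true.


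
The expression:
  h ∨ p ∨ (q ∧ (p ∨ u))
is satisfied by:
  {p: True, q: True, h: True, u: True}
  {p: True, q: True, h: True, u: False}
  {p: True, h: True, u: True, q: False}
  {p: True, h: True, u: False, q: False}
  {p: True, q: True, u: True, h: False}
  {p: True, q: True, u: False, h: False}
  {p: True, u: True, h: False, q: False}
  {p: True, u: False, h: False, q: False}
  {q: True, h: True, u: True, p: False}
  {q: True, h: True, u: False, p: False}
  {h: True, u: True, p: False, q: False}
  {h: True, p: False, u: False, q: False}
  {q: True, u: True, p: False, h: False}


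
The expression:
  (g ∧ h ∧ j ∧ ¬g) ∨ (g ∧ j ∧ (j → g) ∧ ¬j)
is never true.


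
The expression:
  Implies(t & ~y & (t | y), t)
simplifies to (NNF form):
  True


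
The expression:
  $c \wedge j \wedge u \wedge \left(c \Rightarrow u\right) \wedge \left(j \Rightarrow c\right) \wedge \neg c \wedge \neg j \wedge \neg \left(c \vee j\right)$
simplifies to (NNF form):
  $\text{False}$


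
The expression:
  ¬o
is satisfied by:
  {o: False}


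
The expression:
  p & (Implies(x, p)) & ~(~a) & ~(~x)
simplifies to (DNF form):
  a & p & x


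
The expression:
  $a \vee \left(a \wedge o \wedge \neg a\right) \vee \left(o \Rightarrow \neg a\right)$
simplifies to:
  $\text{True}$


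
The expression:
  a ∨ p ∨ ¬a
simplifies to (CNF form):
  True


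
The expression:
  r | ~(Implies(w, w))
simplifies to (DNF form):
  r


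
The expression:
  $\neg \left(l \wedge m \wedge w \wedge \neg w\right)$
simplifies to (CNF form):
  $\text{True}$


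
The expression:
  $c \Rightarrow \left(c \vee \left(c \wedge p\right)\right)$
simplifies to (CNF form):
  $\text{True}$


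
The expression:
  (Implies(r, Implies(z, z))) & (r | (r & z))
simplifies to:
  r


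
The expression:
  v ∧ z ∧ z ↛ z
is never true.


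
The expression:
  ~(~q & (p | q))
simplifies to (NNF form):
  q | ~p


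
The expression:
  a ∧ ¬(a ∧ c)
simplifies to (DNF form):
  a ∧ ¬c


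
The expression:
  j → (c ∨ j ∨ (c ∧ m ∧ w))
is always true.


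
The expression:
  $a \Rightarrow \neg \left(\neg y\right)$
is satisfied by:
  {y: True, a: False}
  {a: False, y: False}
  {a: True, y: True}


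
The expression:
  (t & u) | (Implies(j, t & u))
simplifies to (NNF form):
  ~j | (t & u)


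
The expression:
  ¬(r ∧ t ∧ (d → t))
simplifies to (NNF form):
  ¬r ∨ ¬t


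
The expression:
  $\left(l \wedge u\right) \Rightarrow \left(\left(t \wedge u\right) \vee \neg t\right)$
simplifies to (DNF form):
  $\text{True}$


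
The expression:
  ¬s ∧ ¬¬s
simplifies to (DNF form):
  False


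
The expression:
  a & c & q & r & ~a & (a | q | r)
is never true.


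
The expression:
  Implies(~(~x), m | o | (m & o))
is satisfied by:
  {o: True, m: True, x: False}
  {o: True, m: False, x: False}
  {m: True, o: False, x: False}
  {o: False, m: False, x: False}
  {x: True, o: True, m: True}
  {x: True, o: True, m: False}
  {x: True, m: True, o: False}


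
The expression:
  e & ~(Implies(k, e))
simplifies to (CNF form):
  False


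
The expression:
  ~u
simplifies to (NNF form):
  ~u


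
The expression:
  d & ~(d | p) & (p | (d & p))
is never true.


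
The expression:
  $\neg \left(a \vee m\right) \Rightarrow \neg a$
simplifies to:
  $\text{True}$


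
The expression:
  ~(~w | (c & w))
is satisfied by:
  {w: True, c: False}


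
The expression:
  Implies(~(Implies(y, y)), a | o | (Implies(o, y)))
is always true.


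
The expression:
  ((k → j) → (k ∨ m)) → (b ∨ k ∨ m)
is always true.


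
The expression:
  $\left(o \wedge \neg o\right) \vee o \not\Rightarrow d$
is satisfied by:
  {o: True, d: False}


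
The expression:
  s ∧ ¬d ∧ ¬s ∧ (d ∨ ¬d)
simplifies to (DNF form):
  False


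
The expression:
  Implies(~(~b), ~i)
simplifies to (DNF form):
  ~b | ~i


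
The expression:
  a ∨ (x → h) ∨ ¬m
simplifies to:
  a ∨ h ∨ ¬m ∨ ¬x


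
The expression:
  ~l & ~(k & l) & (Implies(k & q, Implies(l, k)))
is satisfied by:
  {l: False}


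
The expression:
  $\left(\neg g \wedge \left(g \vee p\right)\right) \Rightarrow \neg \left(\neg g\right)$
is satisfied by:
  {g: True, p: False}
  {p: False, g: False}
  {p: True, g: True}


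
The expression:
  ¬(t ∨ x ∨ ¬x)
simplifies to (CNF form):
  False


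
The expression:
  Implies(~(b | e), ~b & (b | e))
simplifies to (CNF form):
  b | e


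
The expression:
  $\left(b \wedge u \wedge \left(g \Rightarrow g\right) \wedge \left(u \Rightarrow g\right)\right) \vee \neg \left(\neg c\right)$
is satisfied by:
  {b: True, c: True, u: True, g: True}
  {b: True, c: True, u: True, g: False}
  {b: True, c: True, g: True, u: False}
  {b: True, c: True, g: False, u: False}
  {c: True, u: True, g: True, b: False}
  {c: True, u: True, g: False, b: False}
  {c: True, u: False, g: True, b: False}
  {c: True, u: False, g: False, b: False}
  {b: True, u: True, g: True, c: False}


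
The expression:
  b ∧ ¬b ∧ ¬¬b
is never true.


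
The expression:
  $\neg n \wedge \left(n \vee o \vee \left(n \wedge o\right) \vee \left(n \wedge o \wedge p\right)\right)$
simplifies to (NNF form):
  $o \wedge \neg n$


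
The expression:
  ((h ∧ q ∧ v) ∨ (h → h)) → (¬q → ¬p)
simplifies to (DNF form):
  q ∨ ¬p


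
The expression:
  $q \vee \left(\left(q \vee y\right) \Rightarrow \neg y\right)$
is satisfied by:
  {q: True, y: False}
  {y: False, q: False}
  {y: True, q: True}


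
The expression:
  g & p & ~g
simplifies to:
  False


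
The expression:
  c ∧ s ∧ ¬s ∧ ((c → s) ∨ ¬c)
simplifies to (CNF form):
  False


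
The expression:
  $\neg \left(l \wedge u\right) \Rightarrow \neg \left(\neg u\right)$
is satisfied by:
  {u: True}


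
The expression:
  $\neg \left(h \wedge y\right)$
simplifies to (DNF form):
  $\neg h \vee \neg y$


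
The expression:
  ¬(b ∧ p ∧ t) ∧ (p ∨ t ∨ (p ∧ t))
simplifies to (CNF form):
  (p ∨ t) ∧ (t ∨ ¬t) ∧ (p ∨ t ∨ ¬b) ∧ (p ∨ t ∨ ¬p) ∧ (p ∨ ¬b ∨ ¬p) ∧ (t ∨ ¬b ∨ ¬t) ∧ (t ∨ ¬p ∨ ¬t) ∧ (¬b ∨ ¬p ∨ ¬t)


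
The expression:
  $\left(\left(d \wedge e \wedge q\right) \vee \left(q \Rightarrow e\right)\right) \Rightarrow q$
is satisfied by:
  {q: True}


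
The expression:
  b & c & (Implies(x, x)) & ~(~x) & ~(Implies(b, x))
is never true.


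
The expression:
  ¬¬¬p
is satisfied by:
  {p: False}


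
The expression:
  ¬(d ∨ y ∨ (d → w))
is never true.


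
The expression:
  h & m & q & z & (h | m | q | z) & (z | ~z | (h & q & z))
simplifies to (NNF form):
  h & m & q & z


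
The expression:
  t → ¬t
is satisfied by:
  {t: False}


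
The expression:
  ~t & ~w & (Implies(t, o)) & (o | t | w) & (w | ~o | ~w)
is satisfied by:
  {o: True, w: False, t: False}


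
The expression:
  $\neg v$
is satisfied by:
  {v: False}


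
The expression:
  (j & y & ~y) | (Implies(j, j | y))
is always true.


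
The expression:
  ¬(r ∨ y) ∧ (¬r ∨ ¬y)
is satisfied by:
  {y: False, r: False}


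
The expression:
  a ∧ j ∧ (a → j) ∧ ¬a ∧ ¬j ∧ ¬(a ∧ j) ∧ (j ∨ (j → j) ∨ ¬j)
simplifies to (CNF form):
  False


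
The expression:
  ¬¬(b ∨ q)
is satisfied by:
  {b: True, q: True}
  {b: True, q: False}
  {q: True, b: False}


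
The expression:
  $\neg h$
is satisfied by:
  {h: False}


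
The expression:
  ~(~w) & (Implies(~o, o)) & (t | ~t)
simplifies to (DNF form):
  o & w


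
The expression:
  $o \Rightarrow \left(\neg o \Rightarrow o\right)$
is always true.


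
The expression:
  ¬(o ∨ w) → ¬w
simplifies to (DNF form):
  True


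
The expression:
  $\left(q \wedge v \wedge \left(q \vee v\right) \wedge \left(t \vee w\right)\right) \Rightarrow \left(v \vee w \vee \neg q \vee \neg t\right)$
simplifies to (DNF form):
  $\text{True}$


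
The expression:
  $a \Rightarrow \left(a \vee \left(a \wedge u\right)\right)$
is always true.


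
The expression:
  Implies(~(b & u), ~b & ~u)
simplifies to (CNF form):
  (b | ~b) & (b | ~u) & (u | ~b) & (u | ~u)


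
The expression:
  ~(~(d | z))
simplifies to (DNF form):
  d | z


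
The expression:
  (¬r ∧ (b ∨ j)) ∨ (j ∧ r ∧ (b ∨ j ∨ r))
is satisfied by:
  {b: True, j: True, r: False}
  {j: True, r: False, b: False}
  {b: True, j: True, r: True}
  {j: True, r: True, b: False}
  {b: True, r: False, j: False}


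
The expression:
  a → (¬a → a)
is always true.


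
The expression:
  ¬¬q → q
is always true.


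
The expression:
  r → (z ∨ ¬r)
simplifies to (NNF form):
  z ∨ ¬r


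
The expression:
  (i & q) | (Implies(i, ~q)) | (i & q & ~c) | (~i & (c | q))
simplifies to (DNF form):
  True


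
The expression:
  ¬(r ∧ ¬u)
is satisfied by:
  {u: True, r: False}
  {r: False, u: False}
  {r: True, u: True}


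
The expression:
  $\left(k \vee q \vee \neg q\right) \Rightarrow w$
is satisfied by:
  {w: True}


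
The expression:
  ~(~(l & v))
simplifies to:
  l & v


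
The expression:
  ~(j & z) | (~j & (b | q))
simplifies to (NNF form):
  ~j | ~z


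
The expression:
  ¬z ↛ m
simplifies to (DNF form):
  m ∨ ¬z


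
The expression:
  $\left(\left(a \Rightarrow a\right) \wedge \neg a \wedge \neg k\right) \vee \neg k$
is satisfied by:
  {k: False}


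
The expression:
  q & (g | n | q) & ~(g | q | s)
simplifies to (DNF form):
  False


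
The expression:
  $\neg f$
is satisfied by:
  {f: False}


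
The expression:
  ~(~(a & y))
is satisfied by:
  {a: True, y: True}


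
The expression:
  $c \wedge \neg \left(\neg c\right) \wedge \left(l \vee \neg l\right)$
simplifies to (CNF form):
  $c$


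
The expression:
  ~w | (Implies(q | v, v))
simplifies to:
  v | ~q | ~w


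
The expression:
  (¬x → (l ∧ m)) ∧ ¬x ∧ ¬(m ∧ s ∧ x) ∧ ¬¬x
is never true.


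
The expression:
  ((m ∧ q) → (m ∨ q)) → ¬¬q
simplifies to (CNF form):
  q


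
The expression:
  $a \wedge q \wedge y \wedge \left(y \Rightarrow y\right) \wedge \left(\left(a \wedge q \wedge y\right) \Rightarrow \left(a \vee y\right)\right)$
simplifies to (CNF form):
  $a \wedge q \wedge y$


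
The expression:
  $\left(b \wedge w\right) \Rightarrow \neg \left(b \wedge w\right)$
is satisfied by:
  {w: False, b: False}
  {b: True, w: False}
  {w: True, b: False}


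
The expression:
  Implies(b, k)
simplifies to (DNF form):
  k | ~b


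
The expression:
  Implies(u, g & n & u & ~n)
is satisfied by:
  {u: False}


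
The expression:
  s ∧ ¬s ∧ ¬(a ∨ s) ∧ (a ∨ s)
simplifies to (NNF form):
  False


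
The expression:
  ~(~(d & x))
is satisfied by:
  {d: True, x: True}


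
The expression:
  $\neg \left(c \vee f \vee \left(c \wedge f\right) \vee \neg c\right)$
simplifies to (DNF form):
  $\text{False}$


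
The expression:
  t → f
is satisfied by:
  {f: True, t: False}
  {t: False, f: False}
  {t: True, f: True}


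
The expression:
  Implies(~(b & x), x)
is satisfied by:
  {x: True}


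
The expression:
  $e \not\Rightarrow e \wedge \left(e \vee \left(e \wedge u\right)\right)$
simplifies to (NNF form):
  $\text{False}$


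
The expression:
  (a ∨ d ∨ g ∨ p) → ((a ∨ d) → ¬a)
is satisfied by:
  {a: False}


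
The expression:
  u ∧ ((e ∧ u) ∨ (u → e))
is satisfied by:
  {e: True, u: True}


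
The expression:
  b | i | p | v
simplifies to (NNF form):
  b | i | p | v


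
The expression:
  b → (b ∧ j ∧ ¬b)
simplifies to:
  ¬b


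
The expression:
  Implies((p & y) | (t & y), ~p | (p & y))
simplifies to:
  True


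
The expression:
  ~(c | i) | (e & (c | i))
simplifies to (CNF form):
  (e | ~c) & (e | ~i)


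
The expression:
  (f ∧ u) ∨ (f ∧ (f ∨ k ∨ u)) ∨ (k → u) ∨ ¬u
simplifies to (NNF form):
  True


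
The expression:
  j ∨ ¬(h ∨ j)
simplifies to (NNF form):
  j ∨ ¬h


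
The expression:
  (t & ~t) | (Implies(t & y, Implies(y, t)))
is always true.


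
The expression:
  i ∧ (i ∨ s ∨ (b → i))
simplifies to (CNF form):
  i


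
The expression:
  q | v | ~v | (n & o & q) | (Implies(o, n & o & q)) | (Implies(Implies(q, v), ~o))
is always true.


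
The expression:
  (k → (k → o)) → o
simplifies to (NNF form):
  k ∨ o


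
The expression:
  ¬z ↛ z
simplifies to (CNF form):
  True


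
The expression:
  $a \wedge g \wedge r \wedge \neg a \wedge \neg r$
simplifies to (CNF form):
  $\text{False}$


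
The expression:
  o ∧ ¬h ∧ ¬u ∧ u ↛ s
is never true.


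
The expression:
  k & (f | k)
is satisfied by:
  {k: True}


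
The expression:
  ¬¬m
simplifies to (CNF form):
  m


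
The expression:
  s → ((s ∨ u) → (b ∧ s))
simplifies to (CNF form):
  b ∨ ¬s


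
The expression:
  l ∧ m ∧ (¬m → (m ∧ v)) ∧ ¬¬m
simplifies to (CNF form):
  l ∧ m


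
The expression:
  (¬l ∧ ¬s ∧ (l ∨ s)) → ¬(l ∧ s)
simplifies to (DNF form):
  True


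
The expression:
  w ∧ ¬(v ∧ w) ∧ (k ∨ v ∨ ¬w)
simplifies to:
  k ∧ w ∧ ¬v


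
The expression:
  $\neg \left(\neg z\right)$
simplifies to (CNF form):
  $z$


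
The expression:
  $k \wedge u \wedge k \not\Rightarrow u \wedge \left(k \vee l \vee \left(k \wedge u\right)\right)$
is never true.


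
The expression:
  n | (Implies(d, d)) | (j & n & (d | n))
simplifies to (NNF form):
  True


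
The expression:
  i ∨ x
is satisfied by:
  {i: True, x: True}
  {i: True, x: False}
  {x: True, i: False}


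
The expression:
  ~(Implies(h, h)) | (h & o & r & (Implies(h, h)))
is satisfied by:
  {r: True, h: True, o: True}


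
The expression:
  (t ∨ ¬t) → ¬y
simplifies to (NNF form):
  ¬y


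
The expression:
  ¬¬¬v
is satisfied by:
  {v: False}


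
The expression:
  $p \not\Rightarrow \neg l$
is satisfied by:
  {p: True, l: True}


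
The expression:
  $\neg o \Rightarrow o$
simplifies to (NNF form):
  $o$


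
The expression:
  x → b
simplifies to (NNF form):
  b ∨ ¬x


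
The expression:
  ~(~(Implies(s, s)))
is always true.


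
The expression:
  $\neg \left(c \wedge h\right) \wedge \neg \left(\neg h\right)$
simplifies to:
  $h \wedge \neg c$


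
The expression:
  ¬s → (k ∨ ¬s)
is always true.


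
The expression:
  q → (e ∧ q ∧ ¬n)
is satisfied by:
  {e: True, n: False, q: False}
  {n: False, q: False, e: False}
  {e: True, n: True, q: False}
  {n: True, e: False, q: False}
  {q: True, e: True, n: False}


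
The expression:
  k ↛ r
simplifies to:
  k ∧ ¬r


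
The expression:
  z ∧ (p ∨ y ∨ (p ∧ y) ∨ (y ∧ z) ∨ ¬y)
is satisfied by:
  {z: True}


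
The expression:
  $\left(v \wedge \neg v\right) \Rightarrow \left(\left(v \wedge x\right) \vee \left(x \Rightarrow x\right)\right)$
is always true.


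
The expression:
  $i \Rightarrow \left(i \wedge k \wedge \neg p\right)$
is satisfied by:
  {k: True, i: False, p: False}
  {k: False, i: False, p: False}
  {p: True, k: True, i: False}
  {p: True, k: False, i: False}
  {i: True, k: True, p: False}


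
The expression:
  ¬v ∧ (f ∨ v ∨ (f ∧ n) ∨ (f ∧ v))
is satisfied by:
  {f: True, v: False}


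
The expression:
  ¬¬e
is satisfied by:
  {e: True}


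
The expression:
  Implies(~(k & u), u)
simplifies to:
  u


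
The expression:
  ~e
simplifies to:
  ~e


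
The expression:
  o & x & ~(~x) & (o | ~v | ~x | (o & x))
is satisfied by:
  {x: True, o: True}


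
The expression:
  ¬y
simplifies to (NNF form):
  ¬y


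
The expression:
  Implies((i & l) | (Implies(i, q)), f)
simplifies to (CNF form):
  (f | i) & (f | ~l) & (f | ~q)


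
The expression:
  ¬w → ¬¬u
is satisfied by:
  {u: True, w: True}
  {u: True, w: False}
  {w: True, u: False}


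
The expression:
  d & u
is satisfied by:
  {u: True, d: True}


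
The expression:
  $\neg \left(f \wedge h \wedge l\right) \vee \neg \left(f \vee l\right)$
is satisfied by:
  {l: False, h: False, f: False}
  {f: True, l: False, h: False}
  {h: True, l: False, f: False}
  {f: True, h: True, l: False}
  {l: True, f: False, h: False}
  {f: True, l: True, h: False}
  {h: True, l: True, f: False}


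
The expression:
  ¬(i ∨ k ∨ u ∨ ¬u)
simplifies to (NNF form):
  False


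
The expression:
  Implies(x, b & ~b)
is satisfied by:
  {x: False}


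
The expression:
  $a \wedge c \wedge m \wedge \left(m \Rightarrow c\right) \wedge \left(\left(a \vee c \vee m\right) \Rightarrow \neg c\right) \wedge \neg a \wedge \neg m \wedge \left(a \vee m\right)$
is never true.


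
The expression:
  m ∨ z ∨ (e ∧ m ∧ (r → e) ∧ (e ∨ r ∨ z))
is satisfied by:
  {z: True, m: True}
  {z: True, m: False}
  {m: True, z: False}


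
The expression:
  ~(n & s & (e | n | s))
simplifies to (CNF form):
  ~n | ~s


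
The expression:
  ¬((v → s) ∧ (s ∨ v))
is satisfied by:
  {s: False}


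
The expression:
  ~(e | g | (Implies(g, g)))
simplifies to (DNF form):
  False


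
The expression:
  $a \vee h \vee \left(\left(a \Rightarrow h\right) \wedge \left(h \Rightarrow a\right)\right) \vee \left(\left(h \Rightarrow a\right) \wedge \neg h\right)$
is always true.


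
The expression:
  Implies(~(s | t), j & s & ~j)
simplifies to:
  s | t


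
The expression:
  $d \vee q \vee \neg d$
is always true.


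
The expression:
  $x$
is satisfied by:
  {x: True}


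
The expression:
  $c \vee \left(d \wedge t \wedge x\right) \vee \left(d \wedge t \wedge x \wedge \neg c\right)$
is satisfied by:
  {d: True, c: True, x: True, t: True}
  {d: True, c: True, x: True, t: False}
  {d: True, c: True, t: True, x: False}
  {d: True, c: True, t: False, x: False}
  {c: True, x: True, t: True, d: False}
  {c: True, x: True, t: False, d: False}
  {c: True, x: False, t: True, d: False}
  {c: True, x: False, t: False, d: False}
  {d: True, x: True, t: True, c: False}


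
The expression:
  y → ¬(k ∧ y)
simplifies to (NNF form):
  ¬k ∨ ¬y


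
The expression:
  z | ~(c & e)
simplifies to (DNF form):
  z | ~c | ~e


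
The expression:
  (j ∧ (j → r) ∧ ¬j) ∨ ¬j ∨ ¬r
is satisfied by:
  {r: False, j: False}
  {j: True, r: False}
  {r: True, j: False}


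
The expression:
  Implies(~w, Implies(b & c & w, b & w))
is always true.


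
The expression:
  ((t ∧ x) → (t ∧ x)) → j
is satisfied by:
  {j: True}


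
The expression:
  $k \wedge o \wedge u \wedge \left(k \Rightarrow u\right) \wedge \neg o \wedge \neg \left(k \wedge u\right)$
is never true.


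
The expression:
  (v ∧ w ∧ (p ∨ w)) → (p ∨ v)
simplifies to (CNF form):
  True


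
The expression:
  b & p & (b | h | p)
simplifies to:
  b & p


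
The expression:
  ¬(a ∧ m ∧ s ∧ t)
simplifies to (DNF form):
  ¬a ∨ ¬m ∨ ¬s ∨ ¬t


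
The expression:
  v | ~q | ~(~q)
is always true.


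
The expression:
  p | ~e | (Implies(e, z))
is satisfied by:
  {p: True, z: True, e: False}
  {p: True, e: False, z: False}
  {z: True, e: False, p: False}
  {z: False, e: False, p: False}
  {p: True, z: True, e: True}
  {p: True, e: True, z: False}
  {z: True, e: True, p: False}


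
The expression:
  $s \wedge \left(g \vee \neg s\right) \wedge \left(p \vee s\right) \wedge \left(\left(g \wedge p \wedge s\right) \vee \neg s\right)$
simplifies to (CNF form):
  $g \wedge p \wedge s$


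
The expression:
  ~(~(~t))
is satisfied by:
  {t: False}


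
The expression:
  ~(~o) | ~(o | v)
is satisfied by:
  {o: True, v: False}
  {v: False, o: False}
  {v: True, o: True}


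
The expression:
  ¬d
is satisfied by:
  {d: False}


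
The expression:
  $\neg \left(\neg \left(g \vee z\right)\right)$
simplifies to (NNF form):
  $g \vee z$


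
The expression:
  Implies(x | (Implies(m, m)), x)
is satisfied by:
  {x: True}


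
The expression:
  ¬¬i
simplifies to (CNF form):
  i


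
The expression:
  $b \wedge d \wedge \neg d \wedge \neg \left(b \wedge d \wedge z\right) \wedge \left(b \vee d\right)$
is never true.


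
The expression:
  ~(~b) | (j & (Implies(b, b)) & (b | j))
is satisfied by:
  {b: True, j: True}
  {b: True, j: False}
  {j: True, b: False}


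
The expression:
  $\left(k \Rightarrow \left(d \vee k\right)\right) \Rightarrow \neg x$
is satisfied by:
  {x: False}


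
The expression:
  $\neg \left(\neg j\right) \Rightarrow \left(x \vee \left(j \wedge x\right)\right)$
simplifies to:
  $x \vee \neg j$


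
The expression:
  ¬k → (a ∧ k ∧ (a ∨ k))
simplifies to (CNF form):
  k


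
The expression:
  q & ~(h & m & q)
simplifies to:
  q & (~h | ~m)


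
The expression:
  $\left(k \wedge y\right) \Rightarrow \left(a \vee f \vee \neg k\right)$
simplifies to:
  $a \vee f \vee \neg k \vee \neg y$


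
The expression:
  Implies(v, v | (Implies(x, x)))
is always true.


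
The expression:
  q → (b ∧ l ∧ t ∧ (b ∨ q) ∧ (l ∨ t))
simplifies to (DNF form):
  (b ∧ l ∧ t) ∨ ¬q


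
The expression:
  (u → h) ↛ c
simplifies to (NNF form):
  ¬c ∧ (h ∨ ¬u)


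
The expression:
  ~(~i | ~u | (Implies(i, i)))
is never true.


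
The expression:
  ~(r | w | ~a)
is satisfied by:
  {a: True, r: False, w: False}


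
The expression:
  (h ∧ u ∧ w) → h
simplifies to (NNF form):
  True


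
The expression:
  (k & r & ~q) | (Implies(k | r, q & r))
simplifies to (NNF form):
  (k & r) | (q & ~k) | (~k & ~r)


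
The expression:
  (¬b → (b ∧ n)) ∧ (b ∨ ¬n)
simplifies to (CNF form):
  b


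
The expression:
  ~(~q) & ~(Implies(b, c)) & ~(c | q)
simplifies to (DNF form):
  False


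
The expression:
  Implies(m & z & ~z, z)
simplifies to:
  True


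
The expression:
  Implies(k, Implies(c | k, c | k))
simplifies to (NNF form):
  True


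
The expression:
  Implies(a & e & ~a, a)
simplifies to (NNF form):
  True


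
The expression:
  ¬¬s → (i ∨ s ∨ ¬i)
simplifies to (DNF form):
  True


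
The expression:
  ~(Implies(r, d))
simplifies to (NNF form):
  r & ~d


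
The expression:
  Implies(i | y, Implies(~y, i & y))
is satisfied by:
  {y: True, i: False}
  {i: False, y: False}
  {i: True, y: True}


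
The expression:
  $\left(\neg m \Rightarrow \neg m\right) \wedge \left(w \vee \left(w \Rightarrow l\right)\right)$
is always true.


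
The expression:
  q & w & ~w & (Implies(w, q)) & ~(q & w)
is never true.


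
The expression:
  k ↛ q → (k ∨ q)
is always true.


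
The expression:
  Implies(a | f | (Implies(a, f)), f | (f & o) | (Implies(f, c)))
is always true.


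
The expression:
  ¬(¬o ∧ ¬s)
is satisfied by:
  {o: True, s: True}
  {o: True, s: False}
  {s: True, o: False}


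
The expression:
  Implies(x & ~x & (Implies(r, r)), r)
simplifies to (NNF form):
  True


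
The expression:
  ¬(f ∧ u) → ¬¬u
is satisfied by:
  {u: True}


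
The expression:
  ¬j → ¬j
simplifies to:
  True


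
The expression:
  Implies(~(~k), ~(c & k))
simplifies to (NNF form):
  ~c | ~k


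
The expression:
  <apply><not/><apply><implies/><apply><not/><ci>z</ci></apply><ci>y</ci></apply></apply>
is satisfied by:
  {y: False, z: False}


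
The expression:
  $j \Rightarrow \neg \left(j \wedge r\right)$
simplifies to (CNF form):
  $\neg j \vee \neg r$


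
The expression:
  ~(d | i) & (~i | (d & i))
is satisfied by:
  {d: False, i: False}


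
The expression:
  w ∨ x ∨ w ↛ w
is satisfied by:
  {x: True, w: True}
  {x: True, w: False}
  {w: True, x: False}


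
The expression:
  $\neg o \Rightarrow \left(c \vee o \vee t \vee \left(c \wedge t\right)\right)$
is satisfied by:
  {t: True, c: True, o: True}
  {t: True, c: True, o: False}
  {t: True, o: True, c: False}
  {t: True, o: False, c: False}
  {c: True, o: True, t: False}
  {c: True, o: False, t: False}
  {o: True, c: False, t: False}


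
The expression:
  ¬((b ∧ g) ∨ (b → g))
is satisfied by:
  {b: True, g: False}


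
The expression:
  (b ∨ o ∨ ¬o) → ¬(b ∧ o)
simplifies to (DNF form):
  ¬b ∨ ¬o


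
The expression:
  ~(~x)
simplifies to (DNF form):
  x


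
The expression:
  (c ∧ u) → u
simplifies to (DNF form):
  True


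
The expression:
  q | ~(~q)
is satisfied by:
  {q: True}


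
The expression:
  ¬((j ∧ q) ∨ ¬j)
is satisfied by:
  {j: True, q: False}


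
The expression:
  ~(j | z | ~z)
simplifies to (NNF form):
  False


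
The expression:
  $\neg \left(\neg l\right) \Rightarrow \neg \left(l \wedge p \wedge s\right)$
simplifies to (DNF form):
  $\neg l \vee \neg p \vee \neg s$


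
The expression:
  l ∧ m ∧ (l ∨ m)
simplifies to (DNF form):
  l ∧ m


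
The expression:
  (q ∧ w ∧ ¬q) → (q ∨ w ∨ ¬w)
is always true.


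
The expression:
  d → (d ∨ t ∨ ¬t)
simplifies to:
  True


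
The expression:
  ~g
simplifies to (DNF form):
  ~g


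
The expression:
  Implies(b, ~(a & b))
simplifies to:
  ~a | ~b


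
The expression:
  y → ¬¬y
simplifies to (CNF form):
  True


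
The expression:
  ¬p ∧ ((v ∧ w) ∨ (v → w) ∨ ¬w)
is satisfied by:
  {p: False}


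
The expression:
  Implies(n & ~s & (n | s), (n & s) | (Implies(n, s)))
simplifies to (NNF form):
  s | ~n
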